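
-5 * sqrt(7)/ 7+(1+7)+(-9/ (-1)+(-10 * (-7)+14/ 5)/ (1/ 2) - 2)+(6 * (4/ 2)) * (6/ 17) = 14011/ 85 - 5 * sqrt(7)/ 7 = 162.95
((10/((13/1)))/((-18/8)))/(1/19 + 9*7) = -380/70083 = -0.01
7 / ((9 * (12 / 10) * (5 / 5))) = 35 / 54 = 0.65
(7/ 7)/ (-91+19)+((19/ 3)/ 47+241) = 815953/ 3384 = 241.12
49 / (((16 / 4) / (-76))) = -931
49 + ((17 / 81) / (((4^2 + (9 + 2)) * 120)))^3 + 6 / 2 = 939925497408772913 / 18075490334784000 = 52.00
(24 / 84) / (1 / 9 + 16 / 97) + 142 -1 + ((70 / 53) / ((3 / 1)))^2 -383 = -10268662448 / 42649047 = -240.77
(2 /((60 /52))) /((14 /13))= 169 /105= 1.61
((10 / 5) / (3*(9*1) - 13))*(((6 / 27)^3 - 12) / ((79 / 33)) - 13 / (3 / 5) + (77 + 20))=192862 / 19197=10.05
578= 578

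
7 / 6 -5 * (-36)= 1087 / 6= 181.17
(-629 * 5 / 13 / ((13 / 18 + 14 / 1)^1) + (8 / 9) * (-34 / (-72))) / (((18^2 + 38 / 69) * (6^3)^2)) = -2569261 / 2429585434224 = -0.00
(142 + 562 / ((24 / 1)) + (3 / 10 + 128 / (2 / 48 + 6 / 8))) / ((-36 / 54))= -373237 / 760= -491.10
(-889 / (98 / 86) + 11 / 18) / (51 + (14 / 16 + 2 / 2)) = -392884 / 26649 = -14.74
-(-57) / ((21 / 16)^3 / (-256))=-19922944 / 3087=-6453.82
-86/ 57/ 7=-0.22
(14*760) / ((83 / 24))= 3076.63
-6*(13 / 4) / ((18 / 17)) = -221 / 12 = -18.42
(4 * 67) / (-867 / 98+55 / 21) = -78792 / 1831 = -43.03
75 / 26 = 2.88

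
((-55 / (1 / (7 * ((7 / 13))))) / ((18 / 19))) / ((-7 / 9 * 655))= 1463 / 3406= 0.43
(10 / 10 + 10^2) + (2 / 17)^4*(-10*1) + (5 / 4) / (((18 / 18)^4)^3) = 34159449 / 334084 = 102.25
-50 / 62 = -25 / 31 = -0.81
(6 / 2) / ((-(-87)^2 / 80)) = -80 / 2523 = -0.03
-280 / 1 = -280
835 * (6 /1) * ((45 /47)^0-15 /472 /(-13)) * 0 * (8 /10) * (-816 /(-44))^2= 0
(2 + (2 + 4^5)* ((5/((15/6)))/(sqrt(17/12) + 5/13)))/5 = -1595414/12865 + 693576* sqrt(51)/12865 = 261.00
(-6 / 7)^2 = 36 / 49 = 0.73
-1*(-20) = 20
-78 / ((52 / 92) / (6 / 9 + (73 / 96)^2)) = -263879 / 1536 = -171.80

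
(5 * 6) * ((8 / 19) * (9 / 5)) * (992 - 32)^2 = 398131200 / 19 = 20954273.68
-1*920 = -920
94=94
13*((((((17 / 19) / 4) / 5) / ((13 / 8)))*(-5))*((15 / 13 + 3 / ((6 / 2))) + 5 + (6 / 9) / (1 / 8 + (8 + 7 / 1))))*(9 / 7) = -3464634 / 209209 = -16.56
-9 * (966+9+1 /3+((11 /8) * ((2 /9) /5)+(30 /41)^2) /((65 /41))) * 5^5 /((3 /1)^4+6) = -58505986375 /185484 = -315423.36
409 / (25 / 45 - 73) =-5.65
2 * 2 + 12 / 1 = 16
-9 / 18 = -1 / 2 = -0.50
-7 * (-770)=5390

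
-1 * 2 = -2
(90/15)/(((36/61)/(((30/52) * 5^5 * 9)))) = 164963.94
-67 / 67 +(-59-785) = -845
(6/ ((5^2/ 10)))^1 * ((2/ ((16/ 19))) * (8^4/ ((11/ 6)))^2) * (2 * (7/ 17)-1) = -51640270848/ 10285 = -5020930.56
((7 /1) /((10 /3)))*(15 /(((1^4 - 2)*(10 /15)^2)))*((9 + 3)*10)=-8505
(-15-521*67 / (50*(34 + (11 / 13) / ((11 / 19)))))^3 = -41735.87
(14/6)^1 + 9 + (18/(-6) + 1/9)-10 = -14/9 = -1.56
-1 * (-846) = 846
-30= -30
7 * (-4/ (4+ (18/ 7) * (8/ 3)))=-49/ 19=-2.58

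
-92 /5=-18.40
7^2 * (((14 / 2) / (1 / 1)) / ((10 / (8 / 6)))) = 686 / 15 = 45.73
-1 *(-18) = 18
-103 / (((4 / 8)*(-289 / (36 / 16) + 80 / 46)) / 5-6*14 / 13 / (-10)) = 1385865 / 161788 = 8.57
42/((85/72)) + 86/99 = 306686/8415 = 36.45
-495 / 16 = -30.94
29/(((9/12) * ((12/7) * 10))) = 2.26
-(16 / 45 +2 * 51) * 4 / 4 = -4606 / 45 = -102.36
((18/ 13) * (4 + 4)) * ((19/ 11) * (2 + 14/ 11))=98496/ 1573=62.62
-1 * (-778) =778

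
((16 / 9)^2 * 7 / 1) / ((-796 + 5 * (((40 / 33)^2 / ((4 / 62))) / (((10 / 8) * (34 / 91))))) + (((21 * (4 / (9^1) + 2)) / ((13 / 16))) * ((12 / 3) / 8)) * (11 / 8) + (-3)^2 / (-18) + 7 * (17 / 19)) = -1820955136 / 41400822501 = -0.04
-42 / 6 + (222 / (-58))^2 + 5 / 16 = 107149 / 13456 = 7.96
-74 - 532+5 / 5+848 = 243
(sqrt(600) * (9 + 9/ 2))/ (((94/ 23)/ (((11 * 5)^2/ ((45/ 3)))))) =626175 * sqrt(6)/ 94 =16317.12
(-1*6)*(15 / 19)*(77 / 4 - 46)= 4815 / 38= 126.71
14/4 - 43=-79/2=-39.50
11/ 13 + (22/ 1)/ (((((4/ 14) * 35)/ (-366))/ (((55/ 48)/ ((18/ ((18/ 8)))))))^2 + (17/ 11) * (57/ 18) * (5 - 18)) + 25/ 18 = 75929170687/ 40194405810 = 1.89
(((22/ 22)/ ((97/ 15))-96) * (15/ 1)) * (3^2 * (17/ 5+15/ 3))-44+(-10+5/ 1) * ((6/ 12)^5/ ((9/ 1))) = -3037555493/ 27936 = -108732.66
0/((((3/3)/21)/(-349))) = 0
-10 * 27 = -270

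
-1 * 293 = -293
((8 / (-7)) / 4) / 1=-2 / 7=-0.29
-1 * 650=-650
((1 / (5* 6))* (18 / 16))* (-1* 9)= -27 / 80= -0.34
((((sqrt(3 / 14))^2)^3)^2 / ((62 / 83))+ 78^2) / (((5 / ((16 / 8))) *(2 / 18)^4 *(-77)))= -3726912114360639 / 17973002432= -207361.69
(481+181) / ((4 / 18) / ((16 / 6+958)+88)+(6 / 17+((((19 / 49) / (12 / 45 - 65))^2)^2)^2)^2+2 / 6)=1445.06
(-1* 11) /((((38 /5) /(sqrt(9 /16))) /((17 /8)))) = -2805 /1216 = -2.31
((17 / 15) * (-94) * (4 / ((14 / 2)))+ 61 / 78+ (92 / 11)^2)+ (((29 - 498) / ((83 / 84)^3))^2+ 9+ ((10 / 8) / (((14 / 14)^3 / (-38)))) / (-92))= 236367.87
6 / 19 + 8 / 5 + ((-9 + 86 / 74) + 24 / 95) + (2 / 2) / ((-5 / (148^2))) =-3083688 / 703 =-4386.47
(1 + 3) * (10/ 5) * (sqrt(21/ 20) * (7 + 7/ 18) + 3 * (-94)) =-2256 + 266 * sqrt(105)/ 45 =-2195.43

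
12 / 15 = 4 / 5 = 0.80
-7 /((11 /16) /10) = -1120 /11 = -101.82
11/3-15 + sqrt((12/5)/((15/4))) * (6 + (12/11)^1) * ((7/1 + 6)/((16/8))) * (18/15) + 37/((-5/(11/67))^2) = 122042047/3703425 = 32.95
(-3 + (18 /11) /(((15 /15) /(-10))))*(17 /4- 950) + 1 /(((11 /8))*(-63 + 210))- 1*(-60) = 118837625 /6468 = 18373.16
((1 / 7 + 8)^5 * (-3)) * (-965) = 1741898505015 / 16807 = 103641250.97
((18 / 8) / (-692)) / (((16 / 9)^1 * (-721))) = 81 / 31931648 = 0.00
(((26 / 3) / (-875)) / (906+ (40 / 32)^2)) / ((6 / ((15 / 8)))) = -2 / 586425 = -0.00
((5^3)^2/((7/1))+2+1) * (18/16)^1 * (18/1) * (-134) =-42455421/7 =-6065060.14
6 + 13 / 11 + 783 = 790.18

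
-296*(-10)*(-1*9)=-26640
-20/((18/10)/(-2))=200/9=22.22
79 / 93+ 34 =3241 / 93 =34.85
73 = 73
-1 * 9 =-9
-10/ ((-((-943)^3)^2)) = 10/ 703185904159105249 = 0.00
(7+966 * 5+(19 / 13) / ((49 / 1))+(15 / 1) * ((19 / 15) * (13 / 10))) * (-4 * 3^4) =-1575200.46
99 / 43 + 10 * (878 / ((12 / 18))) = 566409 / 43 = 13172.30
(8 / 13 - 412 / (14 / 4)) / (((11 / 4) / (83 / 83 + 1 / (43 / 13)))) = -340992 / 6149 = -55.45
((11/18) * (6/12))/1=11/36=0.31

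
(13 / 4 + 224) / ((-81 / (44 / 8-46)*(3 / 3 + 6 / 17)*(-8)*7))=-15453 / 10304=-1.50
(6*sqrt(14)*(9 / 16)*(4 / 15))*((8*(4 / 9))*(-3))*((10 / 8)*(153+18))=-2052*sqrt(14)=-7677.88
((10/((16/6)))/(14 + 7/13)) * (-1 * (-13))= 3.35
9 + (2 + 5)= 16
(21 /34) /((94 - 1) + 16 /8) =21 /3230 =0.01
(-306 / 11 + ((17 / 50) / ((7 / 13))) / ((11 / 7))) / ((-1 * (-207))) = -15079 / 113850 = -0.13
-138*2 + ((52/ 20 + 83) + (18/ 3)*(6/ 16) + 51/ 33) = -41053/ 220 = -186.60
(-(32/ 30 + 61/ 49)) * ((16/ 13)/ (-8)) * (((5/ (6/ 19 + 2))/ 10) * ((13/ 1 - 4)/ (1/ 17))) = 1646331/ 140140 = 11.75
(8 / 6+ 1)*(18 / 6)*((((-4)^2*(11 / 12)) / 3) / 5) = 308 / 45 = 6.84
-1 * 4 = -4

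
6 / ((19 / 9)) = 2.84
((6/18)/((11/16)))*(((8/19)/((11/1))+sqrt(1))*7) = 24304/6897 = 3.52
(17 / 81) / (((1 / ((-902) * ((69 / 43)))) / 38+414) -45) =13401916 / 23562932211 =0.00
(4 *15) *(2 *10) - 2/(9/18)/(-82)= 1200.05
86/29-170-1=-4873/29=-168.03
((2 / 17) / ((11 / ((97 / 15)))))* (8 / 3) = 1552 / 8415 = 0.18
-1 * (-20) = 20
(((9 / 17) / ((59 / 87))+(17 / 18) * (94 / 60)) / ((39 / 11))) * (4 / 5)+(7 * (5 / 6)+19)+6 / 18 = 1355932849 / 52807950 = 25.68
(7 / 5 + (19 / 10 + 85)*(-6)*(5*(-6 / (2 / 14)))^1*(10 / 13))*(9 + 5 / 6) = 323012669 / 390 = 828237.61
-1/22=-0.05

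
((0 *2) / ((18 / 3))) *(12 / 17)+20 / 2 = 10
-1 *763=-763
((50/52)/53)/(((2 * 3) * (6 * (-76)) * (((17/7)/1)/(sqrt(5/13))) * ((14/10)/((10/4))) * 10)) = -125 * sqrt(65)/3332863872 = -0.00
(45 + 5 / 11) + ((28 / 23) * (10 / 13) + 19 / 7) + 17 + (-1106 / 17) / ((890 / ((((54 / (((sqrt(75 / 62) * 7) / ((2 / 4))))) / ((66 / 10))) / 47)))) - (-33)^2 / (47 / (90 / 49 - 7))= 1406894331 / 7574567 - 237 * sqrt(186) / 3911105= 185.74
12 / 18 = 2 / 3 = 0.67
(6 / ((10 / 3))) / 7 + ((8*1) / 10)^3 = 673 / 875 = 0.77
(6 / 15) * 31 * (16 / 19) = 992 / 95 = 10.44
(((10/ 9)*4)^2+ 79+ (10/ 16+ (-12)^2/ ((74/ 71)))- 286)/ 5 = -1161871/ 119880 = -9.69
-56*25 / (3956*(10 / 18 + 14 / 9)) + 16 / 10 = 134578 / 93955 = 1.43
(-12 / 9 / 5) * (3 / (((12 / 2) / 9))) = -6 / 5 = -1.20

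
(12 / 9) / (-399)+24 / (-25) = -0.96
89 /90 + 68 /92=3577 /2070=1.73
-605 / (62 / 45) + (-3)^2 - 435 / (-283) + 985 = 9763019 / 17546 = 556.42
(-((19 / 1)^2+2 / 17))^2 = 37687321 / 289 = 130405.96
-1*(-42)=42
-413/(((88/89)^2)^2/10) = -129562727665/29984768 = -4320.95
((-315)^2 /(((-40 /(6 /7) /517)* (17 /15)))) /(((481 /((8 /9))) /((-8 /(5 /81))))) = 1899540720 /8177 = 232302.89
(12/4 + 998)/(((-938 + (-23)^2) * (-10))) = 1001/4090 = 0.24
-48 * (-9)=432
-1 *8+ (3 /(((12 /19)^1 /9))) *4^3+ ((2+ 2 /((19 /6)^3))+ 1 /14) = 262163887 /96026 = 2730.13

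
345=345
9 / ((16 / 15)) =135 / 16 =8.44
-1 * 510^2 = -260100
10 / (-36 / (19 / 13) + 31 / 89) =-16910 / 41063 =-0.41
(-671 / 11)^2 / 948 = 3721 / 948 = 3.93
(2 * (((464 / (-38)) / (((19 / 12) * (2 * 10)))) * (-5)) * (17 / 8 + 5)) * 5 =2610 / 19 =137.37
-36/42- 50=-356/7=-50.86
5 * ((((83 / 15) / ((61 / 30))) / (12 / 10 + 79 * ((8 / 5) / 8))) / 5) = 166 / 1037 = 0.16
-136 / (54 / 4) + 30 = 538 / 27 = 19.93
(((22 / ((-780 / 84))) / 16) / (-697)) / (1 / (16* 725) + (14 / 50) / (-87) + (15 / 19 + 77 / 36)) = 0.00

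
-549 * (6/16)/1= -1647/8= -205.88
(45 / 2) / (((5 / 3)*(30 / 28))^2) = 882 / 125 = 7.06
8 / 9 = 0.89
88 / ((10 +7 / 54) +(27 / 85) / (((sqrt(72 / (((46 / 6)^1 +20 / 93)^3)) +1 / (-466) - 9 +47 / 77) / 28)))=107205570290926189716480 * sqrt(136338) / 762027708896329839933508453 +7395644152325126141881248240 / 762027708896329839933508453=9.76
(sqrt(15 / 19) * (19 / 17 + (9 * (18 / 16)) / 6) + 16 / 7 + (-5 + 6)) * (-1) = -23 / 7 -763 * sqrt(285) / 5168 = -5.78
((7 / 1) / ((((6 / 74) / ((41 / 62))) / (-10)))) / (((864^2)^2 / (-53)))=2814035 / 51824833855488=0.00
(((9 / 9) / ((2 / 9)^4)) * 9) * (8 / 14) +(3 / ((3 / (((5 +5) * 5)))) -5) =60309 / 28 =2153.89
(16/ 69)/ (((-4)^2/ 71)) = 71/ 69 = 1.03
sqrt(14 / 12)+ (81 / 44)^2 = sqrt(42) / 6+ 6561 / 1936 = 4.47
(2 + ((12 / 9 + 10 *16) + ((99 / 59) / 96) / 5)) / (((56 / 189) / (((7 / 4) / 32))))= 291419037 / 9666560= 30.15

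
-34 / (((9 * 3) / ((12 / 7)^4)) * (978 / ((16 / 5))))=-69632 / 1956815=-0.04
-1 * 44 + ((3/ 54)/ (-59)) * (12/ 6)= -23365/ 531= -44.00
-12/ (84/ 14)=-2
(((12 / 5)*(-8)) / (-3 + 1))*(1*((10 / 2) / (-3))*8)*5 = -640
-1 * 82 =-82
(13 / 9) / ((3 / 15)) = 65 / 9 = 7.22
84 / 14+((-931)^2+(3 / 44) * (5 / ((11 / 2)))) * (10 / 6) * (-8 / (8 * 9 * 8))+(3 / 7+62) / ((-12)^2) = -1834778035 / 91476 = -20057.48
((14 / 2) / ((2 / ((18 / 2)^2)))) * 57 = 32319 / 2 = 16159.50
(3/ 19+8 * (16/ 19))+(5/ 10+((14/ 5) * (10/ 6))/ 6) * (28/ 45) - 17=-71642/ 7695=-9.31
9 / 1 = 9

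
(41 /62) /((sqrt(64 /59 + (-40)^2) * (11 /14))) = 7 * sqrt(2419) /16368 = 0.02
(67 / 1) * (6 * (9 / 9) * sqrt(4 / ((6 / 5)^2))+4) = 938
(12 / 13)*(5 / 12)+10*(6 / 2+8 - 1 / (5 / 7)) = 1253 / 13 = 96.38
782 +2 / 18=7039 / 9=782.11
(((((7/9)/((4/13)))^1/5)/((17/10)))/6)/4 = 0.01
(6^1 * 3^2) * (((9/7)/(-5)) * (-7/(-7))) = -486/35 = -13.89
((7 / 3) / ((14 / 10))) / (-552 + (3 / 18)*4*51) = -5 / 1554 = -0.00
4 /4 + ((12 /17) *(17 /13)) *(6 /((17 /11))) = 1013 /221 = 4.58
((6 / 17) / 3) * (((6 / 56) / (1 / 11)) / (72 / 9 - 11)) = -0.05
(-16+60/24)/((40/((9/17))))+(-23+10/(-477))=-23.20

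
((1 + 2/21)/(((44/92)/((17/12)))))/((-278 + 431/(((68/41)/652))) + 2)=152881/7971387732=0.00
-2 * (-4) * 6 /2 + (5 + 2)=31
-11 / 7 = -1.57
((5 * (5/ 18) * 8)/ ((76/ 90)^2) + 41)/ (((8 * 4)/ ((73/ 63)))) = 106507/ 51984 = 2.05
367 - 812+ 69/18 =-2647/6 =-441.17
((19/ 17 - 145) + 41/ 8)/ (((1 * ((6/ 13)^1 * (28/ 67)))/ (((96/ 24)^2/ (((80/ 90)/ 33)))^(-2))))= -16436641/ 8061596928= -0.00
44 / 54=22 / 27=0.81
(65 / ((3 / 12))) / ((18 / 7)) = 910 / 9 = 101.11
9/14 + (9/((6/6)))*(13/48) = 345/112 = 3.08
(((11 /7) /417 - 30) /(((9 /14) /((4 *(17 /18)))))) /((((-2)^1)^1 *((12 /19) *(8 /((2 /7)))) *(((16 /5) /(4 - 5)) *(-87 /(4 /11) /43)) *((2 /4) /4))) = 6080534755 /2715265476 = 2.24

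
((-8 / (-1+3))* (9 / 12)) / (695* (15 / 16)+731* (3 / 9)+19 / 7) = -1008 / 301709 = -0.00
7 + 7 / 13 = 98 / 13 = 7.54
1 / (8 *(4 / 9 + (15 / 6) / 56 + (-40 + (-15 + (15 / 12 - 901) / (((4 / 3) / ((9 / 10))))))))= -1260 / 6671369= -0.00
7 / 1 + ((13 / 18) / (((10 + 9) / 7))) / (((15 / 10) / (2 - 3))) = 3500 / 513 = 6.82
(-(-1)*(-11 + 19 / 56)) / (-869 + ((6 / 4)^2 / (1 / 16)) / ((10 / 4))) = 2985 / 239288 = 0.01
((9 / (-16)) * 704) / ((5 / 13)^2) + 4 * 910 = 24076 / 25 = 963.04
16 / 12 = 1.33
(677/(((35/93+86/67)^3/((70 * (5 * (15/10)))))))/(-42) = -1850.26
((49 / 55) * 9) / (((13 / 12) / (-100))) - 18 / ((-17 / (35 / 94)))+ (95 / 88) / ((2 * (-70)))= -18932927113 / 25593568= -739.75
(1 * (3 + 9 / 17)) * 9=31.76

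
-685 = -685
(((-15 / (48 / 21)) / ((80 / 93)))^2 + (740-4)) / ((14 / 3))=156146115 / 917504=170.19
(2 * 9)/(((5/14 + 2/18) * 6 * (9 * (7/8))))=48/59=0.81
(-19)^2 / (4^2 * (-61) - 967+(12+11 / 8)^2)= -23104 / 112903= -0.20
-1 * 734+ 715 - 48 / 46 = -461 / 23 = -20.04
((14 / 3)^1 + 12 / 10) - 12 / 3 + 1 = 43 / 15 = 2.87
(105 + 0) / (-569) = -0.18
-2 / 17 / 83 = -2 / 1411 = -0.00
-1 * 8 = -8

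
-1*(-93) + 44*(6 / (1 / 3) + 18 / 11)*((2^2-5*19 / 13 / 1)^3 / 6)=-11244687 / 2197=-5118.20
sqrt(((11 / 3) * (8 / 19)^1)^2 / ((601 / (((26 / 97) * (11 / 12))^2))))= 6292 * sqrt(601) / 9968787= 0.02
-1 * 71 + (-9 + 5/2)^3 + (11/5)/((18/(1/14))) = -870953/2520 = -345.62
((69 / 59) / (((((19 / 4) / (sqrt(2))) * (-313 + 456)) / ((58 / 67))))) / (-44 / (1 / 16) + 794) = 2668 * sqrt(2) / 161104515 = 0.00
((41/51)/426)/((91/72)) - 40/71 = -61716/109837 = -0.56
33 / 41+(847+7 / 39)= 1355927 / 1599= 847.98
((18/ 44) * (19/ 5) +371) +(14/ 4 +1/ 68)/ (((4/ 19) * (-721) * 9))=36165646669/ 97075440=372.55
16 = 16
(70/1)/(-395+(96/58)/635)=-1289050/7273877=-0.18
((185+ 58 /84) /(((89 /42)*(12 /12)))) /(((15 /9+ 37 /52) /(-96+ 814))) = 26455.99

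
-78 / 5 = -15.60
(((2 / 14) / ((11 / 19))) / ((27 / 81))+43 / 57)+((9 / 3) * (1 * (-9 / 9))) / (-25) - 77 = -8271658 / 109725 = -75.39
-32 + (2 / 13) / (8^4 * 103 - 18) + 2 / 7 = -608758403 / 19195085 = -31.71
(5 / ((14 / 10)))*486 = 12150 / 7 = 1735.71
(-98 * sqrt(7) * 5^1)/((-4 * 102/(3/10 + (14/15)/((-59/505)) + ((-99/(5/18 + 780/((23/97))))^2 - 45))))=-1695353987749172639 * sqrt(7)/26792574784777080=-167.42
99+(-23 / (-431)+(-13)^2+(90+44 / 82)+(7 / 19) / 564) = 67903590085 / 189362436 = 358.59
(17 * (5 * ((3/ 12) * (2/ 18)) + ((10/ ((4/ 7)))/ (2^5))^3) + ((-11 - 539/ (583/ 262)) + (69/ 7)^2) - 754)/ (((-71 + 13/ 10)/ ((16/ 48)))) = 27722688213845/ 6405874384896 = 4.33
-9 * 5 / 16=-2.81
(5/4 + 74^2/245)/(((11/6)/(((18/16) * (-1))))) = -624483/43120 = -14.48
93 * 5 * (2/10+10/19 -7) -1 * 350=-62078/19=-3267.26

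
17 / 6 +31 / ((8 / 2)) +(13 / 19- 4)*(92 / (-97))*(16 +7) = 1833757 / 22116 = 82.92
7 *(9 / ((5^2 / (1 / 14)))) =9 / 50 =0.18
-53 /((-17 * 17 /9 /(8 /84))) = 318 /2023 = 0.16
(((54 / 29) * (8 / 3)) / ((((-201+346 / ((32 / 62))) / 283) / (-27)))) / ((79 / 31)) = -272875392 / 8602705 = -31.72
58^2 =3364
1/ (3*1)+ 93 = 280/ 3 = 93.33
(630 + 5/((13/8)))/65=1646/169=9.74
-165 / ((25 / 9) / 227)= -67419 / 5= -13483.80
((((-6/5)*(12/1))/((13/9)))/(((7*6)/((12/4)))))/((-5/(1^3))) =324/2275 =0.14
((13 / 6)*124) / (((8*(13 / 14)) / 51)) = 3689 / 2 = 1844.50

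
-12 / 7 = -1.71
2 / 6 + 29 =29.33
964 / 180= 241 / 45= 5.36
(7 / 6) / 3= 7 / 18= 0.39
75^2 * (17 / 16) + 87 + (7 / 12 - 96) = 5968.15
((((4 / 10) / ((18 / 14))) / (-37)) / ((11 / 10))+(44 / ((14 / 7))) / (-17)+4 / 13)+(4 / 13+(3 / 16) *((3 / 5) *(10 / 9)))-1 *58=-379254253 / 6476184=-58.56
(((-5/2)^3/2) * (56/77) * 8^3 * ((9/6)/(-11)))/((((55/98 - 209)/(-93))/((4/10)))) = 58329600/823889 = 70.80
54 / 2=27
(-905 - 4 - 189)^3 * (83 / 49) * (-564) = 61967534423904 / 49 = 1264643559671.51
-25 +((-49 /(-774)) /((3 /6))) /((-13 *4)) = -503149 /20124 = -25.00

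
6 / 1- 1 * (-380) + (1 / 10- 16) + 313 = 6831 / 10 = 683.10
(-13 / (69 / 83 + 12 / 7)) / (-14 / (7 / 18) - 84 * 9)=7553 / 1171368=0.01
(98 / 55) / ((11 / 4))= 392 / 605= 0.65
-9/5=-1.80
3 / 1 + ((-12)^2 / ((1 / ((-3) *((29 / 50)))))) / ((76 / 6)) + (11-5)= -5121 / 475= -10.78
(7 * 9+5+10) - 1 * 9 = 69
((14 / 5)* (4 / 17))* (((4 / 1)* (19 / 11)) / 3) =4256 / 2805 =1.52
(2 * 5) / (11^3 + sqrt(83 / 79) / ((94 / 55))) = 76784840 / 10220060129 - 4700 * sqrt(6557) / 112420661419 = 0.01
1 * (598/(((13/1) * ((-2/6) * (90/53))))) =-1219/15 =-81.27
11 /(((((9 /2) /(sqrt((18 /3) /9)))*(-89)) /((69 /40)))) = -0.04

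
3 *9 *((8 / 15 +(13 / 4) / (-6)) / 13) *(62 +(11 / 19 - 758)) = 118917 / 9880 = 12.04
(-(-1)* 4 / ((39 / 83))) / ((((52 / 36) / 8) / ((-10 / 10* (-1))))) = 7968 / 169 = 47.15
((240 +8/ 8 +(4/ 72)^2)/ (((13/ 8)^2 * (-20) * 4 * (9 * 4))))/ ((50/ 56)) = -109319/ 3080025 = -0.04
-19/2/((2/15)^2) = -4275/8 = -534.38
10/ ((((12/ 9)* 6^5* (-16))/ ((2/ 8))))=-5/ 331776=-0.00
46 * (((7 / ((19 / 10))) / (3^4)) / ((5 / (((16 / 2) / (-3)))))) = -5152 / 4617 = -1.12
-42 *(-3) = 126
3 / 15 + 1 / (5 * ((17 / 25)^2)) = 914 / 1445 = 0.63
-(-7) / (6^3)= 0.03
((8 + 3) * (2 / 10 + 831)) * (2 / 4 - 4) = -32001.20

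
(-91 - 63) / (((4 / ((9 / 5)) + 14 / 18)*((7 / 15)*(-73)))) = 110 / 73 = 1.51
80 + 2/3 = 242/3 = 80.67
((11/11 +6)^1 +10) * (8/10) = 68/5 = 13.60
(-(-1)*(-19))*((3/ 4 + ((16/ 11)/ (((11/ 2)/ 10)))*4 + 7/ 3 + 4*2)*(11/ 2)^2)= -597607/ 48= -12450.15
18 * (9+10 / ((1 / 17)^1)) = 3222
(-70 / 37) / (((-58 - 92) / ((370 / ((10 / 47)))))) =329 / 15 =21.93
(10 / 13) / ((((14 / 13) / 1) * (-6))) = -5 / 42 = -0.12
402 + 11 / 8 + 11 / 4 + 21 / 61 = 198357 / 488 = 406.47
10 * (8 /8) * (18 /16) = 45 /4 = 11.25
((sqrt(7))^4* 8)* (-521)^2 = 106404872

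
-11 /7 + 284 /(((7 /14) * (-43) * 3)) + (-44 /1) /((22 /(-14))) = 19889 /903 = 22.03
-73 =-73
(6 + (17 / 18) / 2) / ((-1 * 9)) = -233 / 324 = -0.72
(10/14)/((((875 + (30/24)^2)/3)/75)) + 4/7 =988/1309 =0.75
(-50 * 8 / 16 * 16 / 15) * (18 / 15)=-32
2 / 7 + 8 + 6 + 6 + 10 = 212 / 7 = 30.29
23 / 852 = 0.03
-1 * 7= -7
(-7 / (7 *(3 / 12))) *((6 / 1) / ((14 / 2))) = -3.43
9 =9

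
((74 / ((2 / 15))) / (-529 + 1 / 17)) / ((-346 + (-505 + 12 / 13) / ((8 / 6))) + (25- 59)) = 122655 / 88613912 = 0.00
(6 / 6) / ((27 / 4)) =4 / 27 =0.15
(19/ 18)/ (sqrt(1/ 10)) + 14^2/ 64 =49/ 16 + 19*sqrt(10)/ 18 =6.40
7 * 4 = 28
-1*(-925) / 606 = 925 / 606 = 1.53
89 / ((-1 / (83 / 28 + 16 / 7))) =-1869 / 4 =-467.25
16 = 16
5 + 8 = 13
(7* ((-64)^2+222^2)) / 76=93415 / 19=4916.58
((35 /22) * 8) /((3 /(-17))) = -2380 /33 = -72.12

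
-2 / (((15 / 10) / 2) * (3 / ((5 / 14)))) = -20 / 63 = -0.32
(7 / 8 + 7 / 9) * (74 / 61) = 2.01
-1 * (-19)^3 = 6859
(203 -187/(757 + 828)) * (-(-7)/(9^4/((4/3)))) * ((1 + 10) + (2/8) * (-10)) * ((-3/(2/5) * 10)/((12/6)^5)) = -11958310/2079837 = -5.75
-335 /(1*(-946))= 335 /946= 0.35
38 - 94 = -56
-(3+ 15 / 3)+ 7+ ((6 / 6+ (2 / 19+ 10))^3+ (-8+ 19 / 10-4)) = 93177961 / 68590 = 1358.48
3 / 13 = 0.23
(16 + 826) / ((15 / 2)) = 1684 / 15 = 112.27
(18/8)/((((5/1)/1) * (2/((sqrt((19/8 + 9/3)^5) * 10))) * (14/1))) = 16641 * sqrt(86)/14336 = 10.76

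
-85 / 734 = -0.12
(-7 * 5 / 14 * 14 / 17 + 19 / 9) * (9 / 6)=4 / 51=0.08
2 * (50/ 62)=50/ 31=1.61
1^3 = 1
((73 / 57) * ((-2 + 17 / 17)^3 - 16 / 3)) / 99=-0.08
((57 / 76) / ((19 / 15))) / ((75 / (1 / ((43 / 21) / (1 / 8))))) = 63 / 130720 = 0.00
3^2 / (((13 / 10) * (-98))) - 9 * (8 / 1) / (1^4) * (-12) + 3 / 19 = 10458048 / 12103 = 864.09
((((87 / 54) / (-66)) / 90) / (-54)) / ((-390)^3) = -29 / 342488923920000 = -0.00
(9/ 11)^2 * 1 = 81/ 121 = 0.67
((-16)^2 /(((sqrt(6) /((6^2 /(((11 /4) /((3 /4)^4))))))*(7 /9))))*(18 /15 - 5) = -332424*sqrt(6) /385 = -2114.98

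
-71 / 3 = -23.67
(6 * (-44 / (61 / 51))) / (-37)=13464 / 2257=5.97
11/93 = 0.12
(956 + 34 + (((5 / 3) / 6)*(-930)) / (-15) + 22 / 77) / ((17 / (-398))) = -25262254 / 1071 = -23587.54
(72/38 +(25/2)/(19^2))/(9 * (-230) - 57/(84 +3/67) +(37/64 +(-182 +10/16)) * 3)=-83669152/113318886613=-0.00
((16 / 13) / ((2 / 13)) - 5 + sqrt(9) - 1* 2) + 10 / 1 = 14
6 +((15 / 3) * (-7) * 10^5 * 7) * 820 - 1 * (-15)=-20089999979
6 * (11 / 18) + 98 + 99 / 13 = 4262 / 39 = 109.28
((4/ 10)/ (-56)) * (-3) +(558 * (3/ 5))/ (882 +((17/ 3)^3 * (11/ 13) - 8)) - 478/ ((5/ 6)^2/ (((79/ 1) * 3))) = -41202431106681/ 252571900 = -163131.49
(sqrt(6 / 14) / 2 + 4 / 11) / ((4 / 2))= sqrt(21) / 28 + 2 / 11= 0.35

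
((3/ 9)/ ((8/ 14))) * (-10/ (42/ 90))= -25/ 2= -12.50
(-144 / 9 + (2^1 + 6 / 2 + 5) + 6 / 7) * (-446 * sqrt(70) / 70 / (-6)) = -1338 * sqrt(70) / 245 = -45.69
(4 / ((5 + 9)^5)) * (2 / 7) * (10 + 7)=17 / 470596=0.00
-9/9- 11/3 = -14/3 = -4.67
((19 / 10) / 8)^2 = 361 / 6400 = 0.06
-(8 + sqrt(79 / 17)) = -10.16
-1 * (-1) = 1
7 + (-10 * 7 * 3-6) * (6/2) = -641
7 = 7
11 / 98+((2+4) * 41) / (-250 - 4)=-10657 / 12446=-0.86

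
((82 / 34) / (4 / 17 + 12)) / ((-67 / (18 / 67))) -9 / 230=-0.04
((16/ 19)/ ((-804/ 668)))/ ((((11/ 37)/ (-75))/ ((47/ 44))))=29041300/ 154033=188.54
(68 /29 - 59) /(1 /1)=-1643 /29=-56.66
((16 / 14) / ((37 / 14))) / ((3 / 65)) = 1040 / 111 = 9.37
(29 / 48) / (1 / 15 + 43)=145 / 10336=0.01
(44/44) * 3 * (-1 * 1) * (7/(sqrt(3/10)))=-7 * sqrt(30)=-38.34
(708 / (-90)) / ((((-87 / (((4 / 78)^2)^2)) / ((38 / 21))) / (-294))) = -1004416 / 3019040505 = -0.00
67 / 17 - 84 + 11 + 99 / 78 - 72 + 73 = -29521 / 442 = -66.79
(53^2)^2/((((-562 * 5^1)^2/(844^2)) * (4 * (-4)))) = -351292104601/7896100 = -44489.32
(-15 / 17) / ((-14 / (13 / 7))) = 195 / 1666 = 0.12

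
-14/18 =-7/9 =-0.78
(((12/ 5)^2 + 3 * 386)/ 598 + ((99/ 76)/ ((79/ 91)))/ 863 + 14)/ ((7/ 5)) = 47513913563/ 4171068860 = 11.39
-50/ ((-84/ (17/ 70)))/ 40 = 0.00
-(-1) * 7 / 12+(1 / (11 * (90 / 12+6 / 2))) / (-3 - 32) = 18857 / 32340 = 0.58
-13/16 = -0.81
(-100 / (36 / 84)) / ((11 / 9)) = -190.91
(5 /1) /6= 5 /6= 0.83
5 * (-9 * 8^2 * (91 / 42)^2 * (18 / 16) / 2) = -7605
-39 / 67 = -0.58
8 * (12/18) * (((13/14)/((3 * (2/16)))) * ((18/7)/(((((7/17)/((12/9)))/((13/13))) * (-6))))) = -56576/3087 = -18.33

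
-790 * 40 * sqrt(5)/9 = -31600 * sqrt(5)/9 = -7851.08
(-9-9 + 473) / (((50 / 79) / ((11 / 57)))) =79079 / 570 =138.74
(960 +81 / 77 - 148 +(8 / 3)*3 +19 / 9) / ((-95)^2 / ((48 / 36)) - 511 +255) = 2281808 / 18053343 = 0.13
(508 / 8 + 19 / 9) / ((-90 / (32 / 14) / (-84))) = 18896 / 135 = 139.97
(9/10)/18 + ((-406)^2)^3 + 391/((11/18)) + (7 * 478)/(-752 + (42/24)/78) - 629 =231173665654434997441247/51615740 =4478743609109062.42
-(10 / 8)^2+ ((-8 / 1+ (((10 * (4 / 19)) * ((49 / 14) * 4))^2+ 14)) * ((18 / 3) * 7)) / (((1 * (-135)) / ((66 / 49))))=-223246889 / 606480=-368.10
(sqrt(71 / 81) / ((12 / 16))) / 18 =2 * sqrt(71) / 243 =0.07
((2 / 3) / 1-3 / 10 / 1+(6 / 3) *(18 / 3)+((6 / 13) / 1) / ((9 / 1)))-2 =10.42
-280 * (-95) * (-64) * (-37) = 62988800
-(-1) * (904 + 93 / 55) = 49813 / 55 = 905.69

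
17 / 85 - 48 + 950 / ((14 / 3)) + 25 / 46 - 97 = 95497 / 1610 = 59.31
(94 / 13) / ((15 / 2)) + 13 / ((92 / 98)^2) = 15.72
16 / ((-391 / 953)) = -15248 / 391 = -39.00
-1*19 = -19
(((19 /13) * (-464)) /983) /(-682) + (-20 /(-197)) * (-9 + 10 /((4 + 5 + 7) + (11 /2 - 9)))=-713784420 /858454883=-0.83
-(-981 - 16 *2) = 1013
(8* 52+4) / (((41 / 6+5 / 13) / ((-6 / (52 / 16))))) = -60480 / 563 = -107.42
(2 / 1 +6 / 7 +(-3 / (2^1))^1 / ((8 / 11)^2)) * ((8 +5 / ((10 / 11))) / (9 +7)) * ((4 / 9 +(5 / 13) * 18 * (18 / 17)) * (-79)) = -8704299 / 792064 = -10.99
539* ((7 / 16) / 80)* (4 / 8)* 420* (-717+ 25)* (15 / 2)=-205609635 / 64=-3212650.55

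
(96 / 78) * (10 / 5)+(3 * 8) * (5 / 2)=812 / 13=62.46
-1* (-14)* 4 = 56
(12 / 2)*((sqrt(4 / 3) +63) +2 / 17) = 4*sqrt(3) +6438 / 17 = 385.63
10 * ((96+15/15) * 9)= 8730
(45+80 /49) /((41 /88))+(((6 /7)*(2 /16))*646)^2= 39301721 /8036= 4890.71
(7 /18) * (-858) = -1001 /3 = -333.67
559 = 559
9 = 9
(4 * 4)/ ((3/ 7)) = 112/ 3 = 37.33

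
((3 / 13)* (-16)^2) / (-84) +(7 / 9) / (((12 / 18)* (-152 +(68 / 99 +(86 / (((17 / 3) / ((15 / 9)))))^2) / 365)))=-2781522353 / 3911787152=-0.71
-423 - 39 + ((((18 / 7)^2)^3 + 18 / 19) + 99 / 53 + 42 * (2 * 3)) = 9704610453 / 118472543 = 81.91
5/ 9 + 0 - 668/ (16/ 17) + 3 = -25423/ 36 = -706.19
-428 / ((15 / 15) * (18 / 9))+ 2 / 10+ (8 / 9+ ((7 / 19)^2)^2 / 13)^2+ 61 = -152.01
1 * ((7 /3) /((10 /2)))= 7 /15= 0.47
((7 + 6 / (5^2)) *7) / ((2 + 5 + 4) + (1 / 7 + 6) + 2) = 8869 / 3350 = 2.65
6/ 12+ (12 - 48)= -71/ 2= -35.50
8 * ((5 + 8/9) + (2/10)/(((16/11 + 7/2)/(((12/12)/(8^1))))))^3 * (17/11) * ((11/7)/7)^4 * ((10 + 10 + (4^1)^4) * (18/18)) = 804762618584556632099/453534256809411750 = 1774.43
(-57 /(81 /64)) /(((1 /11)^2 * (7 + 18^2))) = -147136 /8937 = -16.46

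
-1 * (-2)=2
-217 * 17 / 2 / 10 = -3689 / 20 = -184.45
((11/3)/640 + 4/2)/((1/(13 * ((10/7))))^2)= 3254095/4704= 691.77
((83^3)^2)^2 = 106890007738661124410161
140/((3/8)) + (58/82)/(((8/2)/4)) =46007/123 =374.04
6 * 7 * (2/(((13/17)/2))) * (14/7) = 439.38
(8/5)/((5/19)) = 152/25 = 6.08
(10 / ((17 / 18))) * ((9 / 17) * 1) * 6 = 9720 / 289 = 33.63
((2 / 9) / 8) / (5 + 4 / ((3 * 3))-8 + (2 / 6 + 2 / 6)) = -0.01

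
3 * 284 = 852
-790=-790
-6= -6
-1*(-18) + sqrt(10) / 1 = sqrt(10) + 18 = 21.16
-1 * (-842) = 842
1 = 1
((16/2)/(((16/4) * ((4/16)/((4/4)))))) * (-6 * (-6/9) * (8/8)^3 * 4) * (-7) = -896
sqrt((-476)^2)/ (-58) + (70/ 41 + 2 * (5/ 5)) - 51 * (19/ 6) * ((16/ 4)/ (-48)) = 255647/ 28536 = 8.96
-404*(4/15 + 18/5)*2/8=-5858/15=-390.53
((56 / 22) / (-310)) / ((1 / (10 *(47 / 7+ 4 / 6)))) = -20 / 33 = -0.61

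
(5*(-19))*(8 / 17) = -760 / 17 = -44.71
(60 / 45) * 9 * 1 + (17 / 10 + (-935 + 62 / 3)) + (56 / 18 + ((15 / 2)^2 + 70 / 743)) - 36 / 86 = -4839870641 / 5750820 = -841.60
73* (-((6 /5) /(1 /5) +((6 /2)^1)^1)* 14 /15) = -3066 /5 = -613.20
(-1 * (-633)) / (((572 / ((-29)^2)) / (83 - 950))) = -461550051 / 572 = -806905.68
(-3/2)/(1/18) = -27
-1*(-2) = 2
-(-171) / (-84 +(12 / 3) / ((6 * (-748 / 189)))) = -21318 / 10493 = -2.03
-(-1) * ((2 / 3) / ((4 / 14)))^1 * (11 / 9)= 77 / 27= 2.85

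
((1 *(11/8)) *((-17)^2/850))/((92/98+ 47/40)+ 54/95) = 174097/998850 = 0.17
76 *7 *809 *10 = 4303880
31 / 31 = 1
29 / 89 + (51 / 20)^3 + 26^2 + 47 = 526813939 / 712000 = 739.91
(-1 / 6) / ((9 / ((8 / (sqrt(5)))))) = -4* sqrt(5) / 135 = -0.07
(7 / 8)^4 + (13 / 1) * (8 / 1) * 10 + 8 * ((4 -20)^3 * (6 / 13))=-749897235 / 53248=-14083.11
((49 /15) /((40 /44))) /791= 77 /16950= 0.00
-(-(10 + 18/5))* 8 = 544/5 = 108.80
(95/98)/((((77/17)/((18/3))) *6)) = 1615/7546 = 0.21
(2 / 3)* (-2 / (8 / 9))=-3 / 2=-1.50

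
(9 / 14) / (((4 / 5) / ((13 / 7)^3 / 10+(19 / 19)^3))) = 50643 / 38416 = 1.32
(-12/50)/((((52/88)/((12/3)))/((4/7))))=-2112/2275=-0.93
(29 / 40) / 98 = 29 / 3920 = 0.01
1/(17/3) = 3/17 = 0.18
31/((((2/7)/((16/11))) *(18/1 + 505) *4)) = 434/5753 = 0.08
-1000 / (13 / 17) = -17000 / 13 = -1307.69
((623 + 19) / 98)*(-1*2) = -642 / 49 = -13.10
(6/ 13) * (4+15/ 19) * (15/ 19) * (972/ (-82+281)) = 612360/ 71839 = 8.52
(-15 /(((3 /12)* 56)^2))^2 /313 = 225 /12024208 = 0.00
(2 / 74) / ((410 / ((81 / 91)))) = 81 / 1380470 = 0.00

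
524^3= 143877824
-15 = -15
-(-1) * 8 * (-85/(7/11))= -7480/7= -1068.57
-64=-64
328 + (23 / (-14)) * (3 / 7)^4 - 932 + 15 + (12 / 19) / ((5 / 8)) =-1877821411 / 3193330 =-588.04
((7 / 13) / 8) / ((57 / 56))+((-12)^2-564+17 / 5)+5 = -1524733 / 3705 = -411.53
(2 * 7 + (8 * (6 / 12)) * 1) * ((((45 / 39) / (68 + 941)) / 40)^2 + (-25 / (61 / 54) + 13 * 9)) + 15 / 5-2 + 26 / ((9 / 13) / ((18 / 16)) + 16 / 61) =1738.26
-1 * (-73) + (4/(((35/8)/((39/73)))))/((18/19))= 563497/7665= 73.52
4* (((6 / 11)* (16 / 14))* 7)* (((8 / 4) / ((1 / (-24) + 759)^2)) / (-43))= -221184 / 156934884425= -0.00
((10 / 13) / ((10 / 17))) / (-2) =-17 / 26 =-0.65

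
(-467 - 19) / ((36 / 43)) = -1161 / 2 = -580.50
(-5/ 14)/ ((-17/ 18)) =45/ 119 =0.38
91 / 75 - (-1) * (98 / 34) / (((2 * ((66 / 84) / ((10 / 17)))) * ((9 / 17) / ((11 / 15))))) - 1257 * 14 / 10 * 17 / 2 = -343230839 / 22950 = -14955.59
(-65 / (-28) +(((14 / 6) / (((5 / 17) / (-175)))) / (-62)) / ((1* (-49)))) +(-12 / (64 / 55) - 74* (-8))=583.55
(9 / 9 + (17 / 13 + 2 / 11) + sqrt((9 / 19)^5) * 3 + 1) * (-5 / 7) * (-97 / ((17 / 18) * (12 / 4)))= 2121390 * sqrt(19) / 816221 + 1452090 / 17017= 96.66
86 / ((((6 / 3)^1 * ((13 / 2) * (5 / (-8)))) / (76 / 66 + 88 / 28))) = -682496 / 15015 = -45.45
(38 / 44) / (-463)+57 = 57.00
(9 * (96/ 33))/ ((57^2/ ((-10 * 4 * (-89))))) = 113920/ 3971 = 28.69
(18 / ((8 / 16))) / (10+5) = 12 / 5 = 2.40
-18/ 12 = -3/ 2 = -1.50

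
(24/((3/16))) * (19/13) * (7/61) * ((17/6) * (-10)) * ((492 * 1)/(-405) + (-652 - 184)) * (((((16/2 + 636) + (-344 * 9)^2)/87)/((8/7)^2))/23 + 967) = 303357615932406784/128530233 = 2360204357.00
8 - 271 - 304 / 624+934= 26150 / 39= 670.51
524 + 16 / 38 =9964 / 19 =524.42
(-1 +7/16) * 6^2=-81/4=-20.25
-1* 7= -7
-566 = -566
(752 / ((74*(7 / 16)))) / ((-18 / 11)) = -33088 / 2331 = -14.19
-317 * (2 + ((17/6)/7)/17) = -26945/42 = -641.55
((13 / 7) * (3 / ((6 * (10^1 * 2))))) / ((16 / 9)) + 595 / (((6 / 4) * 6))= 2666653 / 40320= 66.14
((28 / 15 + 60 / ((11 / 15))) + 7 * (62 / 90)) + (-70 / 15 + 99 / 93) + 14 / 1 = 1517696 / 15345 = 98.90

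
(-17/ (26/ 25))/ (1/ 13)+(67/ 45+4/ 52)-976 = -1388713/ 1170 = -1186.93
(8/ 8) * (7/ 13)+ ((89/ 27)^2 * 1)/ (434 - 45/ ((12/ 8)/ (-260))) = 42121075/ 78033618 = 0.54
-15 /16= -0.94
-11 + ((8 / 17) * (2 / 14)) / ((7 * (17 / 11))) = -155683 / 14161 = -10.99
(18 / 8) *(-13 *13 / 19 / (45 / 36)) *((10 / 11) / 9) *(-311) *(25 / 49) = 2627950 / 10241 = 256.61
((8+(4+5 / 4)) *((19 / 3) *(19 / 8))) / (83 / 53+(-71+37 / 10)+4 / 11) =-55772695 / 18293232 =-3.05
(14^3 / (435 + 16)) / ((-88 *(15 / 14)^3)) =-941192 / 16743375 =-0.06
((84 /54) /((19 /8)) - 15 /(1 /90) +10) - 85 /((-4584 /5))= -349930559 /261288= -1339.25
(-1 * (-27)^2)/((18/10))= -405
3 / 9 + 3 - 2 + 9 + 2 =37 / 3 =12.33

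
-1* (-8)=8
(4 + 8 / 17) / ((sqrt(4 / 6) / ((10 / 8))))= 95 * sqrt(6) / 34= 6.84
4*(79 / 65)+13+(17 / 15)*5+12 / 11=52808 / 2145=24.62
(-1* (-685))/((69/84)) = 19180/23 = 833.91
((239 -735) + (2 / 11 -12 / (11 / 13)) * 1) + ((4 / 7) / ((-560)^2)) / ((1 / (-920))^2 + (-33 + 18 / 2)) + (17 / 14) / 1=-7089994519231 / 13935128914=-508.79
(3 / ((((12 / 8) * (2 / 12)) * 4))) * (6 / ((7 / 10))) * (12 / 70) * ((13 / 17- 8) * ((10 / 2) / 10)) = -13284 / 833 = -15.95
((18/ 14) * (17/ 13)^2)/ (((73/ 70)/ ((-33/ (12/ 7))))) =-1001385/ 24674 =-40.58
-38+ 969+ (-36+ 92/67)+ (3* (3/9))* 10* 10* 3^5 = 1688157/67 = 25196.37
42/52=21/26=0.81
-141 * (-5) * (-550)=-387750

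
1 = 1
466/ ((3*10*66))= 233/ 990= 0.24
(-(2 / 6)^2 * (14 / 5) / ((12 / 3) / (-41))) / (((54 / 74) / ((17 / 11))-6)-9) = -180523 / 822420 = -0.22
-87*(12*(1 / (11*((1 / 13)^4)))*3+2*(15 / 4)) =-178920459 / 22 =-8132748.14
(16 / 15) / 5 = 16 / 75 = 0.21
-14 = -14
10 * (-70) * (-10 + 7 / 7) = 6300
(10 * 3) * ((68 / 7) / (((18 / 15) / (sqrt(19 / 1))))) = 1700 * sqrt(19) / 7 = 1058.59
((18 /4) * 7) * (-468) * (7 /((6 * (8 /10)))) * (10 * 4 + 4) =-945945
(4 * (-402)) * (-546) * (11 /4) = 2414412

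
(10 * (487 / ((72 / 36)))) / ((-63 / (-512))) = 1246720 / 63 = 19789.21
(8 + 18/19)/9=170/171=0.99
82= 82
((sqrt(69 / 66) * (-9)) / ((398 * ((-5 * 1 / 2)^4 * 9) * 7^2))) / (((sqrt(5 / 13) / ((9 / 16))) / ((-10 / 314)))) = 9 * sqrt(32890) / 42099942500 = 0.00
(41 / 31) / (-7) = -41 / 217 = -0.19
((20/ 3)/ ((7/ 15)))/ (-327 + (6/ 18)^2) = -450/ 10297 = -0.04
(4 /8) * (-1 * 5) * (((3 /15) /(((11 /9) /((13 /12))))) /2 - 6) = 2601 /176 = 14.78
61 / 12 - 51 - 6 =-623 / 12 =-51.92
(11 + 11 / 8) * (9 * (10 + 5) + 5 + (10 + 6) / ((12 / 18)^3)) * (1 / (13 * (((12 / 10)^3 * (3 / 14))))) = 933625 / 1872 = 498.73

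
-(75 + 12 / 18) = -227 / 3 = -75.67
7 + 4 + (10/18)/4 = 401/36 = 11.14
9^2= 81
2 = 2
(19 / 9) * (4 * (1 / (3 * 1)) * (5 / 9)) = 380 / 243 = 1.56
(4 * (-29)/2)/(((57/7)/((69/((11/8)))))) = -74704/209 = -357.44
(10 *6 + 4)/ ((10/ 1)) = 32/ 5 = 6.40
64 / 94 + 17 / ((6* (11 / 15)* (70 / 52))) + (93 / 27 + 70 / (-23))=2960534 / 749133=3.95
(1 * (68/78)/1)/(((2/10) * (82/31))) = 2635/1599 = 1.65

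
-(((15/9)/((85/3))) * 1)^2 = -0.00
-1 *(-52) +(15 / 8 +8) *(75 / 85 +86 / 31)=371465 / 4216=88.11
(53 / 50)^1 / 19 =53 / 950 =0.06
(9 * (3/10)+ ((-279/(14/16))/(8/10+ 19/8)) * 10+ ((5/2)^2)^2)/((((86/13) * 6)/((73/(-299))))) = 4997131123/844052160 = 5.92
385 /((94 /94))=385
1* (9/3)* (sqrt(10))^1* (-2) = -6* sqrt(10) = -18.97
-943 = -943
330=330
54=54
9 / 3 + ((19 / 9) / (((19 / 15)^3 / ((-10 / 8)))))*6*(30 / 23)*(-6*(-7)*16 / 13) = -56376183 / 107939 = -522.30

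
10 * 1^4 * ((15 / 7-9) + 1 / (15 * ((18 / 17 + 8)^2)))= -2439071 / 35574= -68.56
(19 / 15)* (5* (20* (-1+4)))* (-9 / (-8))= 855 / 2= 427.50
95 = 95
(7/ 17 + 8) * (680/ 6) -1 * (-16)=2908/ 3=969.33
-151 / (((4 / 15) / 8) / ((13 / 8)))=-29445 / 4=-7361.25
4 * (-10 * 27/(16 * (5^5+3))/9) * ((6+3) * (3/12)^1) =-135/25024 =-0.01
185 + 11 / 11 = 186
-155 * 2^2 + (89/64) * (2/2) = -39591/64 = -618.61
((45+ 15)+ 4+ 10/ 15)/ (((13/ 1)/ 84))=5432/ 13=417.85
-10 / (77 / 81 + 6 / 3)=-810 / 239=-3.39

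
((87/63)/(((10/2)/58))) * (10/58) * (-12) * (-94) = 21808/7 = 3115.43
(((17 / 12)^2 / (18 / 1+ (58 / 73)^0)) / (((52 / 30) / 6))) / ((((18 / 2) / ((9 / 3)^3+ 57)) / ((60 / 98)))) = 7225 / 3458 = 2.09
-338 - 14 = -352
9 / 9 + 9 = 10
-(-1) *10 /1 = 10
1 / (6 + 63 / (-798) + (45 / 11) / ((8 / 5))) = 0.12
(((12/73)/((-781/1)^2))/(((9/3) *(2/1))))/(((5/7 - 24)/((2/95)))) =-28/689502964205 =-0.00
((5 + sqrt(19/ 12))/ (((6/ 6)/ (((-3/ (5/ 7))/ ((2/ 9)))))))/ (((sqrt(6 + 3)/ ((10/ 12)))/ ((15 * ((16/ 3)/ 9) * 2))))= -1400/ 3 -140 * sqrt(57)/ 9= -584.11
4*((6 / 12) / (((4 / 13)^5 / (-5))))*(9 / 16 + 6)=-194928825 / 8192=-23795.02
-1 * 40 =-40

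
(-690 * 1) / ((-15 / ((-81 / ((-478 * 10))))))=1863 / 2390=0.78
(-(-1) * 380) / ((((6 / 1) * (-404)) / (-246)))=3895 / 101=38.56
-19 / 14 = -1.36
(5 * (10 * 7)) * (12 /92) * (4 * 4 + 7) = 1050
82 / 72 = 41 / 36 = 1.14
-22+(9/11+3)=-200/11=-18.18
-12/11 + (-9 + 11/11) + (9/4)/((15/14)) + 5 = -219/110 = -1.99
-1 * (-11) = 11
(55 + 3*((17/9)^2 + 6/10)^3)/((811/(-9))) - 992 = -1985428790297/1995364125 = -995.02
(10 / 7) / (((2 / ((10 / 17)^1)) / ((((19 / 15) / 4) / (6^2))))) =95 / 25704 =0.00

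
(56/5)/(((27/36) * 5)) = 224/75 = 2.99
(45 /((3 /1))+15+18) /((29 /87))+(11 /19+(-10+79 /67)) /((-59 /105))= 11917068 /75107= 158.67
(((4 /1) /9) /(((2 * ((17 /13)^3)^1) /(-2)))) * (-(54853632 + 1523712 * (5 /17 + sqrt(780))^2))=89269207040 * sqrt(195) /250563 + 1052702660558848 /4259571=252113291.07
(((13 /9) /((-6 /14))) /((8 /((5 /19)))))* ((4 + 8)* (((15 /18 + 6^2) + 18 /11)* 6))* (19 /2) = -2917.29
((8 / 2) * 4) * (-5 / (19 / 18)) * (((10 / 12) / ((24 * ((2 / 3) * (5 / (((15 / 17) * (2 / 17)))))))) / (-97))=450 / 532627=0.00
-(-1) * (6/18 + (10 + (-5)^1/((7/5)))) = 142/21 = 6.76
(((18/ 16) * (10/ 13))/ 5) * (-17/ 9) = -0.33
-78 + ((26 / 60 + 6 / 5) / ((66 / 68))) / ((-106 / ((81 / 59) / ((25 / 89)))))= -671408733 / 8599250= -78.08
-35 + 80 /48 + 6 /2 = -91 /3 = -30.33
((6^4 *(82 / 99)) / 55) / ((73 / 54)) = 637632 / 44165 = 14.44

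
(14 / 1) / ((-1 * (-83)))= 14 / 83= 0.17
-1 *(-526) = 526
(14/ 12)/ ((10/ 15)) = 7/ 4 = 1.75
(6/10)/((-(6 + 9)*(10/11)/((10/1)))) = -11/25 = -0.44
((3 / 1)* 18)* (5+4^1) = 486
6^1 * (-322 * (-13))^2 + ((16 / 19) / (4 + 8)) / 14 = 41949094826 / 399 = 105135576.01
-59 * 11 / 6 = -649 / 6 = -108.17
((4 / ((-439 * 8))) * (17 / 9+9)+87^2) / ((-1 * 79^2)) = -1.21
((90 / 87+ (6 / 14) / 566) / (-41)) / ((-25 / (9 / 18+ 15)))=3687357 / 235540900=0.02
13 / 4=3.25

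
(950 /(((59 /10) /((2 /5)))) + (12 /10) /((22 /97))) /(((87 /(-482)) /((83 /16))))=-2003.11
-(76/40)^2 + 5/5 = -261/100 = -2.61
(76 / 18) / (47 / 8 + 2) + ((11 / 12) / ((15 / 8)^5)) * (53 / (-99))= 73910768 / 143521875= 0.51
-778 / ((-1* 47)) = 778 / 47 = 16.55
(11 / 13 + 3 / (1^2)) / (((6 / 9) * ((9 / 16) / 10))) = 4000 / 39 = 102.56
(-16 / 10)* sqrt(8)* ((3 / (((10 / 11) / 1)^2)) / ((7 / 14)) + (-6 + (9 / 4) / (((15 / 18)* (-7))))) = -2448* sqrt(2) / 875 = -3.96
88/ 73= 1.21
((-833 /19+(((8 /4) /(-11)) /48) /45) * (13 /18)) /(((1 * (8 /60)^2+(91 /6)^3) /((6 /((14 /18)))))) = -1929731505 /27561999773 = -0.07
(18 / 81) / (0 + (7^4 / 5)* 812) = 5 / 8773254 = 0.00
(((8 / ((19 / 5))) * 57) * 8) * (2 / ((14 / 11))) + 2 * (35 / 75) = 158498 / 105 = 1509.50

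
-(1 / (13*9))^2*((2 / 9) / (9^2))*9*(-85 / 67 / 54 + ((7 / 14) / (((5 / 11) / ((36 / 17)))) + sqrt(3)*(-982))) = -709139 / 170496015885 + 1964*sqrt(3) / 1108809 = 0.00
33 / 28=1.18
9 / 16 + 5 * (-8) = -631 / 16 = -39.44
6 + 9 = 15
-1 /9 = -0.11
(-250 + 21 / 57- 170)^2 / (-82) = -63568729 / 29602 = -2147.45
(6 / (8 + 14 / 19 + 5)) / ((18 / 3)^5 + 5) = 0.00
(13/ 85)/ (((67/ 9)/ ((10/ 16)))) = 117/ 9112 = 0.01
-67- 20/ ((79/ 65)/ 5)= -149.28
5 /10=1 /2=0.50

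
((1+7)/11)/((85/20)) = 32/187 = 0.17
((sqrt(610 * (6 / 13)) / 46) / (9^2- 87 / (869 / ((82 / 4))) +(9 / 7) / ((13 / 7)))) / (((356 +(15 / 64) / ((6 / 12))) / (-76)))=-384256 * sqrt(11895) / 42917131635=-0.00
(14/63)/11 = 2/99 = 0.02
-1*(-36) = 36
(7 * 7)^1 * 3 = 147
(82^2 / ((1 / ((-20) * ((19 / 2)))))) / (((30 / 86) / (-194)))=2131481104 / 3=710493701.33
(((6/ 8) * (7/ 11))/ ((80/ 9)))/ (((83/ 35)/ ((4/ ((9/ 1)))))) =147/ 14608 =0.01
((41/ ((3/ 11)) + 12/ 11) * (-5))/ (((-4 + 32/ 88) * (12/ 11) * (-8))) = -54967/ 2304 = -23.86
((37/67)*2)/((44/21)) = 777/1474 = 0.53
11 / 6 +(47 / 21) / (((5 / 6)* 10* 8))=1.87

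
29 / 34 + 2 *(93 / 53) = 7861 / 1802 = 4.36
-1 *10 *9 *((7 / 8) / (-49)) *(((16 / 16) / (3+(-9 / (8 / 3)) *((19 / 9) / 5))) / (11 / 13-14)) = -650 / 8379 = -0.08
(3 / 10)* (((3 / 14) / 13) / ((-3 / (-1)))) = 3 / 1820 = 0.00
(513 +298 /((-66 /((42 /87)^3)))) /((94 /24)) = 1649890100 /12609113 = 130.85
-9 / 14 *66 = -297 / 7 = -42.43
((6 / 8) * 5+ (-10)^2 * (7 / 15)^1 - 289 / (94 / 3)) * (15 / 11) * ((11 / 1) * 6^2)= 1045485 / 47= 22244.36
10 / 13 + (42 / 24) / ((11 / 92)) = 2203 / 143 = 15.41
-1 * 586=-586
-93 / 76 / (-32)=93 / 2432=0.04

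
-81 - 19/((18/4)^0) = -100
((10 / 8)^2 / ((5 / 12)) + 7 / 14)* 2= 17 / 2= 8.50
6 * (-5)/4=-15/2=-7.50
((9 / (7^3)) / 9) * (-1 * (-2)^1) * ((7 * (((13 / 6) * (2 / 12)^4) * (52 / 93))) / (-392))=-0.00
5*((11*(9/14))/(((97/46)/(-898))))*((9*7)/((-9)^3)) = 1135970/873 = 1301.23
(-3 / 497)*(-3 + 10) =-3 / 71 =-0.04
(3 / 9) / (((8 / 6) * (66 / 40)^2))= 100 / 1089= 0.09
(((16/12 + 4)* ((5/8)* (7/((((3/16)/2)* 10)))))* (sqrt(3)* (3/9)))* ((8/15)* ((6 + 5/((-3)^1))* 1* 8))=265.68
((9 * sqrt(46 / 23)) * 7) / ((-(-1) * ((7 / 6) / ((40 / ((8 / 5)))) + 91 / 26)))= 675 * sqrt(2) / 38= 25.12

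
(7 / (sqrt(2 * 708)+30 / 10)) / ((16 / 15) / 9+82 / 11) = 0.02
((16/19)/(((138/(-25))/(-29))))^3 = 195112000000/2253243231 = 86.59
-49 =-49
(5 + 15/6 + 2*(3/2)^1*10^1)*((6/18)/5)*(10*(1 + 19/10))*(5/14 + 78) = 159065/28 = 5680.89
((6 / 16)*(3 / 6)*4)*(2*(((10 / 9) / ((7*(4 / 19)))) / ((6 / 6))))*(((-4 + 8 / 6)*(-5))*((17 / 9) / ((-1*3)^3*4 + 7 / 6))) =-32300 / 121149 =-0.27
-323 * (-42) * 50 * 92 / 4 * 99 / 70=22064130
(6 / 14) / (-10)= -3 / 70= -0.04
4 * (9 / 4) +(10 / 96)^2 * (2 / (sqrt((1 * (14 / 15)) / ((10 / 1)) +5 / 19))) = 125 * sqrt(7239) / 292608 +9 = 9.04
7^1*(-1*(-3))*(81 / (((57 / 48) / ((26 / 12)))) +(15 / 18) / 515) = 3103.61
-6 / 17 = -0.35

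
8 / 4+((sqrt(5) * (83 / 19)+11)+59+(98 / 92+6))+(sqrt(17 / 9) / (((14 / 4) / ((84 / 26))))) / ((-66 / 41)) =-82 * sqrt(17) / 429+83 * sqrt(5) / 19+3637 / 46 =88.05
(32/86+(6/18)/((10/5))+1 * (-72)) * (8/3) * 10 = -737480/387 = -1905.63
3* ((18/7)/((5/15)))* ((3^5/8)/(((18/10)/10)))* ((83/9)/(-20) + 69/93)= 1903905/1736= 1096.72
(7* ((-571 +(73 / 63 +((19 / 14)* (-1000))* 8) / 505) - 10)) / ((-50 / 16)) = 153347536 / 113625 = 1349.59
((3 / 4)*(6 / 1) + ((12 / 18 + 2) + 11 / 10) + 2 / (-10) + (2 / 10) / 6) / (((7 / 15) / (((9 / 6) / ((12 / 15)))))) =3645 / 112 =32.54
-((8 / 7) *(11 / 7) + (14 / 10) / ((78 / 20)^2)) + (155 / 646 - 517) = -24970689851 / 48145734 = -518.65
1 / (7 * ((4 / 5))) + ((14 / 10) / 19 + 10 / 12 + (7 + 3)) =88463 / 7980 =11.09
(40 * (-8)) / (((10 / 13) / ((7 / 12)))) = -728 / 3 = -242.67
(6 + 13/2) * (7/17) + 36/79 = 15049/2686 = 5.60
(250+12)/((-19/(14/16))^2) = 0.56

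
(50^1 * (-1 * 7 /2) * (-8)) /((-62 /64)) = -44800 /31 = -1445.16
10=10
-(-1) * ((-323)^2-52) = 104277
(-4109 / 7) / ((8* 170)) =-587 / 1360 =-0.43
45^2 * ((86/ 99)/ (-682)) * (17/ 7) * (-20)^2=-65790000/ 26257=-2505.62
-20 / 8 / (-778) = 5 / 1556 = 0.00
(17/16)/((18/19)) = 323/288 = 1.12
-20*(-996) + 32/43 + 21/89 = 76237591/3827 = 19920.98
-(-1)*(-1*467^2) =-218089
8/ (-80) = -1/ 10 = -0.10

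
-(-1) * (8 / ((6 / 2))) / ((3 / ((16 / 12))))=32 / 27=1.19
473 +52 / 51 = 24175 / 51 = 474.02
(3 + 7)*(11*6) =660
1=1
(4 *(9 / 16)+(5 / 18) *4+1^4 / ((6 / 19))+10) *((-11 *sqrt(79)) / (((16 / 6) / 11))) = -71995 *sqrt(79) / 96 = -6665.68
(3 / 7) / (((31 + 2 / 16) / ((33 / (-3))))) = -88 / 581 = -0.15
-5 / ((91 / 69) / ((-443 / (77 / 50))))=7641750 / 7007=1090.59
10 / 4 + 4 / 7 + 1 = 57 / 14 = 4.07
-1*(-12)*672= 8064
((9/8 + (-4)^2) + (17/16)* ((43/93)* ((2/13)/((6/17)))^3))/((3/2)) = 1515158161/132400008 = 11.44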